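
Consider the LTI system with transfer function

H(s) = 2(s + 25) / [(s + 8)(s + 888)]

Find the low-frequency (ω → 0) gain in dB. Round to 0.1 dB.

-43.1 dB

H(0) = 2·25 / (8·888) ≈ 0.0070383
20 log₁₀(0.0070383) ≈ -43.05 dB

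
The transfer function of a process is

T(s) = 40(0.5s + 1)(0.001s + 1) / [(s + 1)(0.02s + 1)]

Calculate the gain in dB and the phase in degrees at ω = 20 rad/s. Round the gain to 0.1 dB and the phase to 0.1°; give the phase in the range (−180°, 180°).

At ω = 20 rad/s:
zero (1 + j20·0.5) = 1 + j10 → |·| ≈ 10.05, ∠ ≈ 84.29°
zero (1 + j20·0.001) = 1 + j0.02 → |·| ≈ 1.0002, ∠ ≈ 1.15°
pole (1 + j20·1) = 1 + j20 → |·| ≈ 20.025, ∠ ≈ 87.14°
pole (1 + j20·0.02) = 1 + j0.4 → |·| ≈ 1.077, ∠ ≈ 21.80°
|T| = 40 · 10.05 · 1.0002 / (20.025 · 1.077) ≈ 18.643
Gain = 20 log₁₀(18.643) ≈ 25.41 dB
∠T = (84.29° + 1.15°) − (87.14° + 21.80°) = -23.50°

25.4 dB, -23.5°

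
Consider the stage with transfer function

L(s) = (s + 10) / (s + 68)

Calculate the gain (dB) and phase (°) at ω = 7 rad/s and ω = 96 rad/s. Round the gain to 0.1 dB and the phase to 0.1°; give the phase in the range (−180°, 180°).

ω = 7: -15.0 dB, 29.1°; ω = 96: -1.7 dB, 29.4°

Substitute s = j7:
Numerator: (j7) + 10 = 10 + j7
Denominator: (j7) + 68 = 68 + j7
|N| = √(10² + 7²) ≈ 12.207, ∠N ≈ 34.99°
|D| = √(68² + 7²) ≈ 68.359, ∠D ≈ 5.88°
|L| = 12.207 / 68.359 ≈ 0.17857
Gain = 20 log₁₀(0.17857) ≈ -14.96 dB
∠L = 34.99° − 5.88° = 29.11°

Substitute s = j96:
Numerator: (j96) + 10 = 10 + j96
Denominator: (j96) + 68 = 68 + j96
|N| = √(10² + 96²) ≈ 96.519, ∠N ≈ 84.05°
|D| = √(68² + 96²) ≈ 117.64, ∠D ≈ 54.69°
|L| = 96.519 / 117.64 ≈ 0.82046
Gain = 20 log₁₀(0.82046) ≈ -1.72 dB
∠L = 84.05° − 54.69° = 29.36°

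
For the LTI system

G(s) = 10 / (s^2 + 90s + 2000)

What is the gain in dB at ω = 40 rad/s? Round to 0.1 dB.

-51.2 dB

Substitute s = j40:
Numerator: 10 = 10 + j0
Denominator: (j40)^2 + 90(j40) + 2000 = 400 + j3600
|N| = √(10² + 0²) ≈ 10, ∠N ≈ 0.00°
|D| = √(400² + 3600²) ≈ 3622.2, ∠D ≈ 83.66°
|G| = 10 / 3622.2 ≈ 0.0027608
Gain = 20 log₁₀(0.0027608) ≈ -51.18 dB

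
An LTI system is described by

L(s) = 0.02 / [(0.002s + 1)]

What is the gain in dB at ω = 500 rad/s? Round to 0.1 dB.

At ω = 500 rad/s:
pole (1 + j500·0.002) = 1 + j1 → |·| ≈ 1.4142, ∠ ≈ 45.00°
|L| = 0.02 · 1 / (1.4142) ≈ 0.014142
Gain = 20 log₁₀(0.014142) ≈ -36.99 dB

-37.0 dB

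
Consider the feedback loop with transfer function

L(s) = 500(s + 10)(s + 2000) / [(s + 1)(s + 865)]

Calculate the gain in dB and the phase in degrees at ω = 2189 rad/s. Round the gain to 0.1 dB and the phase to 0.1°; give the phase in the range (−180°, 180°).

56.0 dB, -21.1°

At s = jω = j2189:
zero (s+10): 10 + j2189 → |·| = √(10²+2189²) = √4791821 ≈ 2189, ∠ = arctan(2189/10) ≈ 89.74°
zero (s+2000): 2000 + j2189 → |·| = √(2000²+2189²) = √8791721 ≈ 2965.1, ∠ = arctan(2189/2000) ≈ 47.58°
pole (s+1): 1 + j2189 → |·| = √(1²+2189²) = √4791722 ≈ 2189, ∠ = arctan(2189/1) ≈ 89.97°
pole (s+865): 865 + j2189 → |·| = √(865²+2189²) = √5539946 ≈ 2353.7, ∠ = arctan(2189/865) ≈ 68.44°
|L| = 500 · 6.4906e+06 / 5.1522e+06 ≈ 629.89
Gain = 20 log₁₀(629.89) ≈ 55.99 dB
∠L = 137.32° − 158.41° = -21.09°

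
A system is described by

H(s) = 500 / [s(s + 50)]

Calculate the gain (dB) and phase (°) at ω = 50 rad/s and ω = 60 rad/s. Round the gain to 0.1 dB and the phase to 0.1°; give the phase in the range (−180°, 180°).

ω = 50: -17.0 dB, -135.0°; ω = 60: -19.4 dB, -140.2°

At s = jω = j50:
pole (s+50): 50 + j50 → |·| = √(50²+50²) = √5000 ≈ 70.711, ∠ = arctan(50/50) ≈ 45.00°
pole at origin: |s| = 50, ∠ = 90.00° (in denominator)
|H| = 500 / 3535.5 ≈ 0.14142
Gain = 20 log₁₀(0.14142) ≈ -16.99 dB
∠H = 0.00° − 135.00° = -135.00°

At s = jω = j60:
pole (s+50): 50 + j60 → |·| = √(50²+60²) = √6100 ≈ 78.102, ∠ = arctan(60/50) ≈ 50.19°
pole at origin: |s| = 60, ∠ = 90.00° (in denominator)
|H| = 500 / 4686.1 ≈ 0.1067
Gain = 20 log₁₀(0.1067) ≈ -19.44 dB
∠H = 0.00° − 140.19° = -140.19°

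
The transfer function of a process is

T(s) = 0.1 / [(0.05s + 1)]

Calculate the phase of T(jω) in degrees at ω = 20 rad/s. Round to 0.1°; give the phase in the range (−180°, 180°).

At ω = 20 rad/s:
pole (1 + j20·0.05) = 1 + j1 → |·| ≈ 1.4142, ∠ ≈ 45.00°
∠T = (0°) − (45.00°) = -45.00°

-45.0°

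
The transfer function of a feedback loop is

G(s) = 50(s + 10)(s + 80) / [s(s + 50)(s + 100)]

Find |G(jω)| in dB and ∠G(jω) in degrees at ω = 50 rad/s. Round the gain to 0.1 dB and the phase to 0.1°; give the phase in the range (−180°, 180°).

-4.3 dB, -50.9°

At s = jω = j50:
zero (s+10): 10 + j50 → |·| = √(10²+50²) = √2600 ≈ 50.99, ∠ = arctan(50/10) ≈ 78.69°
zero (s+80): 80 + j50 → |·| = √(80²+50²) = √8900 ≈ 94.34, ∠ = arctan(50/80) ≈ 32.01°
pole (s+50): 50 + j50 → |·| = √(50²+50²) = √5000 ≈ 70.711, ∠ = arctan(50/50) ≈ 45.00°
pole (s+100): 100 + j50 → |·| = √(100²+50²) = √12500 ≈ 111.8, ∠ = arctan(50/100) ≈ 26.57°
pole at origin: |s| = 50, ∠ = 90.00° (in denominator)
|G| = 50 · 4810.4 / 3.9527e+05 ≈ 0.6085
Gain = 20 log₁₀(0.6085) ≈ -4.31 dB
∠G = 110.70° − 161.57° = -50.87°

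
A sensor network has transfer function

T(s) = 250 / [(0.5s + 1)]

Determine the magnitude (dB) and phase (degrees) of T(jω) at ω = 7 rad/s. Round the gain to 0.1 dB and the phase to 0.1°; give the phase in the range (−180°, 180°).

36.7 dB, -74.1°

At ω = 7 rad/s:
pole (1 + j7·0.5) = 1 + j3.5 → |·| ≈ 3.6401, ∠ ≈ 74.05°
|T| = 250 · 1 / (3.6401) ≈ 68.679
Gain = 20 log₁₀(68.679) ≈ 36.74 dB
∠T = (0°) − (74.05°) = -74.05°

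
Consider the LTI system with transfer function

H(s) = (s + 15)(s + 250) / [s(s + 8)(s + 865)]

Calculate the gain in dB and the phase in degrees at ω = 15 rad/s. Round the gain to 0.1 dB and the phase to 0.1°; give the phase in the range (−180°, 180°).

At s = jω = j15:
zero (s+15): 15 + j15 → |·| = √(15²+15²) = √450 ≈ 21.213, ∠ = arctan(15/15) ≈ 45.00°
zero (s+250): 250 + j15 → |·| = √(250²+15²) = √62725 ≈ 250.45, ∠ = arctan(15/250) ≈ 3.43°
pole (s+8): 8 + j15 → |·| = √(8²+15²) = √289 ≈ 17, ∠ = arctan(15/8) ≈ 61.93°
pole (s+865): 865 + j15 → |·| = √(865²+15²) = √748450 ≈ 865.13, ∠ = arctan(15/865) ≈ 0.99°
pole at origin: |s| = 15, ∠ = 90.00° (in denominator)
|H| = 1 · 5312.8 / 2.2061e+05 ≈ 0.024082
Gain = 20 log₁₀(0.024082) ≈ -32.37 dB
∠H = 48.43° − 152.92° = -104.49°

-32.4 dB, -104.5°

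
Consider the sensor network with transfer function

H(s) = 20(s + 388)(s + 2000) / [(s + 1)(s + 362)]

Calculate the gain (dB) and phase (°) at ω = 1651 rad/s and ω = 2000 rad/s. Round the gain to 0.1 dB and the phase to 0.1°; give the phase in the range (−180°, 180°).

ω = 1651: 30.0 dB, -51.3°; ω = 2000: 29.1 dB, -45.7°

At s = jω = j1651:
zero (s+388): 388 + j1651 → |·| = √(388²+1651²) = √2876345 ≈ 1696, ∠ = arctan(1651/388) ≈ 76.77°
zero (s+2000): 2000 + j1651 → |·| = √(2000²+1651²) = √6725801 ≈ 2593.4, ∠ = arctan(1651/2000) ≈ 39.54°
pole (s+1): 1 + j1651 → |·| = √(1²+1651²) = √2725802 ≈ 1651, ∠ = arctan(1651/1) ≈ 89.97°
pole (s+362): 362 + j1651 → |·| = √(362²+1651²) = √2856845 ≈ 1690.2, ∠ = arctan(1651/362) ≈ 77.63°
|H| = 20 · 4.3984e+06 / 2.7905e+06 ≈ 31.524
Gain = 20 log₁₀(31.524) ≈ 29.97 dB
∠H = 116.31° − 167.60° = -51.29°

At s = jω = j2000:
zero (s+388): 388 + j2000 → |·| = √(388²+2000²) = √4150544 ≈ 2037.3, ∠ = arctan(2000/388) ≈ 79.02°
zero (s+2000): 2000 + j2000 → |·| = √(2000²+2000²) = √8000000 ≈ 2828.4, ∠ = arctan(2000/2000) ≈ 45.00°
pole (s+1): 1 + j2000 → |·| = √(1²+2000²) = √4000001 ≈ 2000, ∠ = arctan(2000/1) ≈ 89.97°
pole (s+362): 362 + j2000 → |·| = √(362²+2000²) = √4131044 ≈ 2032.5, ∠ = arctan(2000/362) ≈ 79.74°
|H| = 20 · 5.7623e+06 / 4.065e+06 ≈ 28.351
Gain = 20 log₁₀(28.351) ≈ 29.05 dB
∠H = 124.02° − 169.71° = -45.69°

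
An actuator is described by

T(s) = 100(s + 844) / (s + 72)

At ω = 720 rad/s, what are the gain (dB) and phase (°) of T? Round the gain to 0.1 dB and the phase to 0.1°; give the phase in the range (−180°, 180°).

43.7 dB, -43.8°

At s = jω = j720:
zero (s+844): 844 + j720 → |·| = √(844²+720²) = √1230736 ≈ 1109.4, ∠ = arctan(720/844) ≈ 40.47°
pole (s+72): 72 + j720 → |·| = √(72²+720²) = √523584 ≈ 723.59, ∠ = arctan(720/72) ≈ 84.29°
|T| = 100 · 1109.4 / 723.59 ≈ 153.32
Gain = 20 log₁₀(153.32) ≈ 43.71 dB
∠T = 40.47° − 84.29° = -43.82°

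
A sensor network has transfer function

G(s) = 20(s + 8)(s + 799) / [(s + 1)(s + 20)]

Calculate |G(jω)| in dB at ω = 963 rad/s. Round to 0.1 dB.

28.3 dB

At s = jω = j963:
zero (s+8): 8 + j963 → |·| = √(8²+963²) = √927433 ≈ 963.03, ∠ = arctan(963/8) ≈ 89.52°
zero (s+799): 799 + j963 → |·| = √(799²+963²) = √1565770 ≈ 1251.3, ∠ = arctan(963/799) ≈ 50.32°
pole (s+1): 1 + j963 → |·| = √(1²+963²) = √927370 ≈ 963, ∠ = arctan(963/1) ≈ 89.94°
pole (s+20): 20 + j963 → |·| = √(20²+963²) = √927769 ≈ 963.21, ∠ = arctan(963/20) ≈ 88.81°
|G| = 20 · 1.205e+06 / 9.2757e+05 ≈ 25.982
Gain = 20 log₁₀(25.982) ≈ 28.29 dB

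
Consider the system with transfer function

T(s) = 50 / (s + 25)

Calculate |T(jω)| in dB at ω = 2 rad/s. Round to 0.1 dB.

6.0 dB

At s = jω = j2:
pole (s+25): 25 + j2 → |·| = √(25²+2²) = √629 ≈ 25.08, ∠ = arctan(2/25) ≈ 4.57°
|T| = 50 / 25.08 ≈ 1.9936
Gain = 20 log₁₀(1.9936) ≈ 5.99 dB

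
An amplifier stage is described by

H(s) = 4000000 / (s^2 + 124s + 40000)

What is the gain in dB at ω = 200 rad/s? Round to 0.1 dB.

At s = jω = j200:
quadratic: (j200)² + 124·j200 + 40000 = 0 + j24800 → |·| ≈ 24800, ∠ ≈ 90.00°
|H| = 4000000 / 24800 ≈ 161.29
Gain = 20 log₁₀(161.29) ≈ 44.15 dB

44.2 dB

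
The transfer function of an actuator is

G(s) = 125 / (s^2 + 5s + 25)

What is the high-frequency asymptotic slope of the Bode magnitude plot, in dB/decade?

Each pole contributes −20 dB/decade at high frequency; each zero contributes +20 dB/decade.
Net: 0 zero(s) − 2 pole(s) → -40 dB/decade.

-40 dB/decade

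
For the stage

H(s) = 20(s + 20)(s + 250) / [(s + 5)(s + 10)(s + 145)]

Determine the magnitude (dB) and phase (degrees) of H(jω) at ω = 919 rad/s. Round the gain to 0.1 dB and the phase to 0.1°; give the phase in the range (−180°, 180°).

-33.0 dB, -96.6°

At s = jω = j919:
zero (s+20): 20 + j919 → |·| = √(20²+919²) = √844961 ≈ 919.22, ∠ = arctan(919/20) ≈ 88.75°
zero (s+250): 250 + j919 → |·| = √(250²+919²) = √907061 ≈ 952.4, ∠ = arctan(919/250) ≈ 74.78°
pole (s+5): 5 + j919 → |·| = √(5²+919²) = √844586 ≈ 919.01, ∠ = arctan(919/5) ≈ 89.69°
pole (s+10): 10 + j919 → |·| = √(10²+919²) = √844661 ≈ 919.05, ∠ = arctan(919/10) ≈ 89.38°
pole (s+145): 145 + j919 → |·| = √(145²+919²) = √865586 ≈ 930.37, ∠ = arctan(919/145) ≈ 81.03°
|H| = 20 · 8.7547e+05 / 7.8581e+08 ≈ 0.022282
Gain = 20 log₁₀(0.022282) ≈ -33.04 dB
∠H = 163.53° − 260.10° = -96.57°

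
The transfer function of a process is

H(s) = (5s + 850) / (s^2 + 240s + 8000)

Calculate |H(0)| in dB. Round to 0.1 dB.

H(0) = 850 / 8000 = 0.10625
20 log₁₀(0.10625) ≈ -19.47 dB

-19.5 dB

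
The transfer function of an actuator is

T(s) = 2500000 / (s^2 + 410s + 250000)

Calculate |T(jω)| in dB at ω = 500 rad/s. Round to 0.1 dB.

21.7 dB

At s = jω = j500:
quadratic: (j500)² + 410·j500 + 250000 = 0 + j205000 → |·| ≈ 2.05e+05, ∠ ≈ 90.00°
|T| = 2500000 / 2.05e+05 ≈ 12.195
Gain = 20 log₁₀(12.195) ≈ 21.72 dB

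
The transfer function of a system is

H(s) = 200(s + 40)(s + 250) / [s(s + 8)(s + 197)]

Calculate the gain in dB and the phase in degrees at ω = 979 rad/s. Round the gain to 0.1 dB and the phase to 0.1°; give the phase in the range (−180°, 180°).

-13.7 dB, -94.8°

At s = jω = j979:
zero (s+40): 40 + j979 → |·| = √(40²+979²) = √960041 ≈ 979.82, ∠ = arctan(979/40) ≈ 87.66°
zero (s+250): 250 + j979 → |·| = √(250²+979²) = √1020941 ≈ 1010.4, ∠ = arctan(979/250) ≈ 75.67°
pole (s+8): 8 + j979 → |·| = √(8²+979²) = √958505 ≈ 979.03, ∠ = arctan(979/8) ≈ 89.53°
pole (s+197): 197 + j979 → |·| = √(197²+979²) = √997250 ≈ 998.62, ∠ = arctan(979/197) ≈ 78.62°
pole at origin: |s| = 979, ∠ = 90.00° (in denominator)
|H| = 200 · 9.9001e+05 / 9.5715e+08 ≈ 0.20687
Gain = 20 log₁₀(0.20687) ≈ -13.69 dB
∠H = 163.33° − 258.15° = -94.82°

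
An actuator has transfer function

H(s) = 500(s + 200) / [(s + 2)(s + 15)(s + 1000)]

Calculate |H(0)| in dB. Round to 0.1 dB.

H(0) = 500·200 / (2·15·1000) ≈ 3.3333
20 log₁₀(3.3333) ≈ 10.46 dB

10.5 dB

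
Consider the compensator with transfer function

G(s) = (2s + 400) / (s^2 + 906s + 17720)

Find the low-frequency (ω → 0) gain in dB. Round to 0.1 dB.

G(0) = 400 / 17720 ≈ 0.022573
20 log₁₀(0.022573) ≈ -32.93 dB

-32.9 dB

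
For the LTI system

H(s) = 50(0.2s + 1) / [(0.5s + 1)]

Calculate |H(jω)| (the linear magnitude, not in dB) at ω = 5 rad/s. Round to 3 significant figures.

At ω = 5 rad/s:
zero (1 + j5·0.2) = 1 + j1 → |·| ≈ 1.4142, ∠ ≈ 45.00°
pole (1 + j5·0.5) = 1 + j2.5 → |·| ≈ 2.6926, ∠ ≈ 68.20°
|H| = 50 · 1.4142 / (2.6926) ≈ 26.261

26.3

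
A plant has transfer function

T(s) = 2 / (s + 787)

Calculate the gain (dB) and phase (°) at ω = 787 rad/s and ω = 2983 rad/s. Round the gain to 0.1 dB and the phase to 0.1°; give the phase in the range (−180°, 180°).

ω = 787: -54.9 dB, -45.0°; ω = 2983: -63.8 dB, -75.2°

At s = jω = j787:
pole (s+787): 787 + j787 → |·| = √(787²+787²) = √1238738 ≈ 1113, ∠ = arctan(787/787) ≈ 45.00°
|T| = 2 / 1113 ≈ 0.0017969
Gain = 20 log₁₀(0.0017969) ≈ -54.91 dB
∠T = 0.00° − 45.00° = -45.00°

At s = jω = j2983:
pole (s+787): 787 + j2983 → |·| = √(787²+2983²) = √9517658 ≈ 3085.1, ∠ = arctan(2983/787) ≈ 75.22°
|T| = 2 / 3085.1 ≈ 0.00064828
Gain = 20 log₁₀(0.00064828) ≈ -63.76 dB
∠T = 0.00° − 75.22° = -75.22°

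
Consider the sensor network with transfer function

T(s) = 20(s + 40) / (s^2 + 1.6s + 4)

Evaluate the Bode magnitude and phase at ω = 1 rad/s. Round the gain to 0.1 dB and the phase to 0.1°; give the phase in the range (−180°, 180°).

At s = jω = j1:
zero (s+40): 40 + j1 → |·| = √(40²+1²) = √1601 ≈ 40.012, ∠ = arctan(1/40) ≈ 1.43°
quadratic: (j1)² + 1.6·j1 + 4 = 3 + j1.6 → |·| ≈ 3.4, ∠ ≈ 28.07°
|T| = 20 · 40.012 / 3.4 ≈ 235.36
Gain = 20 log₁₀(235.36) ≈ 47.43 dB
∠T = 1.43° − 28.07° = -26.64°

47.4 dB, -26.6°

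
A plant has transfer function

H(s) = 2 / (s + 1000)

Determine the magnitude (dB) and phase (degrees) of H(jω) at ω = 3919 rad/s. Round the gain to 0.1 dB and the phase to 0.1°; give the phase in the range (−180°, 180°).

Substitute s = j3919:
Numerator: 2 = 2 + j0
Denominator: (j3919) + 1000 = 1000 + j3919
|N| = √(2² + 0²) ≈ 2, ∠N ≈ 0.00°
|D| = √(1000² + 3919²) ≈ 4044.6, ∠D ≈ 75.69°
|H| = 2 / 4044.6 ≈ 0.00049449
Gain = 20 log₁₀(0.00049449) ≈ -66.12 dB
∠H = 0.00° − 75.69° = -75.69°

-66.1 dB, -75.7°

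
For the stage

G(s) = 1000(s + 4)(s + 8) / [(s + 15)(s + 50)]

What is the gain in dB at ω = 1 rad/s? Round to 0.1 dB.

32.9 dB

At s = jω = j1:
zero (s+4): 4 + j1 → |·| = √(4²+1²) = √17 ≈ 4.1231, ∠ = arctan(1/4) ≈ 14.04°
zero (s+8): 8 + j1 → |·| = √(8²+1²) = √65 ≈ 8.0623, ∠ = arctan(1/8) ≈ 7.13°
pole (s+15): 15 + j1 → |·| = √(15²+1²) = √226 ≈ 15.033, ∠ = arctan(1/15) ≈ 3.81°
pole (s+50): 50 + j1 → |·| = √(50²+1²) = √2501 ≈ 50.01, ∠ = arctan(1/50) ≈ 1.15°
|G| = 1000 · 33.242 / 751.8 ≈ 44.217
Gain = 20 log₁₀(44.217) ≈ 32.91 dB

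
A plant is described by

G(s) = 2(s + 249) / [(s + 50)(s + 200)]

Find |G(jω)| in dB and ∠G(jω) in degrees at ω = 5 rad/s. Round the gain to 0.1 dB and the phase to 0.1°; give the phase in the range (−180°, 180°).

-26.1 dB, -6.0°

At s = jω = j5:
zero (s+249): 249 + j5 → |·| = √(249²+5²) = √62026 ≈ 249.05, ∠ = arctan(5/249) ≈ 1.15°
pole (s+50): 50 + j5 → |·| = √(50²+5²) = √2525 ≈ 50.249, ∠ = arctan(5/50) ≈ 5.71°
pole (s+200): 200 + j5 → |·| = √(200²+5²) = √40025 ≈ 200.06, ∠ = arctan(5/200) ≈ 1.43°
|G| = 2 · 249.05 / 10053 ≈ 0.049547
Gain = 20 log₁₀(0.049547) ≈ -26.10 dB
∠G = 1.15° − 7.14° = -5.99°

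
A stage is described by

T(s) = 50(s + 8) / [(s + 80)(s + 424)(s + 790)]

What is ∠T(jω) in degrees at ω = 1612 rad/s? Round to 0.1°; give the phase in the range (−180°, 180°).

-136.6°

At s = jω = j1612:
zero (s+8): 8 + j1612 → |·| = √(8²+1612²) = √2598608 ≈ 1612, ∠ = arctan(1612/8) ≈ 89.72°
pole (s+80): 80 + j1612 → |·| = √(80²+1612²) = √2604944 ≈ 1614, ∠ = arctan(1612/80) ≈ 87.16°
pole (s+424): 424 + j1612 → |·| = √(424²+1612²) = √2778320 ≈ 1666.8, ∠ = arctan(1612/424) ≈ 75.26°
pole (s+790): 790 + j1612 → |·| = √(790²+1612²) = √3222644 ≈ 1795.2, ∠ = arctan(1612/790) ≈ 63.89°
∠T = 89.72° − 226.31° = -136.59°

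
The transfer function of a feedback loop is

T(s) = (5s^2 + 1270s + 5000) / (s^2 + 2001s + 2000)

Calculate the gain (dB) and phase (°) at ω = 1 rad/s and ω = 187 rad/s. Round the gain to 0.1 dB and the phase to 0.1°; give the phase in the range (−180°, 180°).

ω = 1: 5.2 dB, -30.8°; ω = 187: -2.2 dB, 30.5°

Substitute s = j1:
Numerator: 5(j1)^2 + 1270(j1) + 5000 = 4995 + j1270
Denominator: (j1)^2 + 2001(j1) + 2000 = 1999 + j2001
|N| = √(4995² + 1270²) ≈ 5153.9, ∠N ≈ 14.27°
|D| = √(1999² + 2001²) ≈ 2828.4, ∠D ≈ 45.03°
|T| = 5153.9 / 2828.4 ≈ 1.8222
Gain = 20 log₁₀(1.8222) ≈ 5.21 dB
∠T = 14.27° − 45.03° = -30.76°

Substitute s = j187:
Numerator: 5(j187)^2 + 1270(j187) + 5000 = -169845 + j237490
Denominator: (j187)^2 + 2001(j187) + 2000 = -32969 + j374187
|N| = √(169845² + 237490²) ≈ 2.9197e+05, ∠N ≈ 125.57°
|D| = √(32969² + 374187²) ≈ 3.7564e+05, ∠D ≈ 95.04°
|T| = 2.9197e+05 / 3.7564e+05 ≈ 0.77726
Gain = 20 log₁₀(0.77726) ≈ -2.19 dB
∠T = 125.57° − 95.04° = 30.53°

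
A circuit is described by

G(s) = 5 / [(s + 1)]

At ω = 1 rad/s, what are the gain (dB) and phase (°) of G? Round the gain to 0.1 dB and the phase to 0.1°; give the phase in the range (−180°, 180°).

At ω = 1 rad/s:
pole (1 + j1·1) = 1 + j1 → |·| ≈ 1.4142, ∠ ≈ 45.00°
|G| = 5 · 1 / (1.4142) ≈ 3.5356
Gain = 20 log₁₀(3.5356) ≈ 10.97 dB
∠G = (0°) − (45.00°) = -45.00°

11.0 dB, -45.0°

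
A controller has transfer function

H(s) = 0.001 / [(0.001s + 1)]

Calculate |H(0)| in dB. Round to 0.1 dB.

H(0) = 0.001 · 1 / 1 = 0.001
20 log₁₀(0.001) ≈ -60.00 dB

-60.0 dB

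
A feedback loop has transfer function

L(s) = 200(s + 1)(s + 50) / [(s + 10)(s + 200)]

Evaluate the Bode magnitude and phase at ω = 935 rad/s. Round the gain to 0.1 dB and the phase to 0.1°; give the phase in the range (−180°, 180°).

45.8 dB, 9.6°

At s = jω = j935:
zero (s+1): 1 + j935 → |·| = √(1²+935²) = √874226 ≈ 935, ∠ = arctan(935/1) ≈ 89.94°
zero (s+50): 50 + j935 → |·| = √(50²+935²) = √876725 ≈ 936.34, ∠ = arctan(935/50) ≈ 86.94°
pole (s+10): 10 + j935 → |·| = √(10²+935²) = √874325 ≈ 935.05, ∠ = arctan(935/10) ≈ 89.39°
pole (s+200): 200 + j935 → |·| = √(200²+935²) = √914225 ≈ 956.15, ∠ = arctan(935/200) ≈ 77.93°
|L| = 200 · 8.7548e+05 / 8.9405e+05 ≈ 195.85
Gain = 20 log₁₀(195.85) ≈ 45.84 dB
∠L = 176.88° − 167.32° = 9.56°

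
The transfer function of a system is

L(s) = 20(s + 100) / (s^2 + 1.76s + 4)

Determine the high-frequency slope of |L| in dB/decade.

-20 dB/decade

Each pole contributes −20 dB/decade at high frequency; each zero contributes +20 dB/decade.
Net: 1 zero(s) − 2 pole(s) → -20 dB/decade.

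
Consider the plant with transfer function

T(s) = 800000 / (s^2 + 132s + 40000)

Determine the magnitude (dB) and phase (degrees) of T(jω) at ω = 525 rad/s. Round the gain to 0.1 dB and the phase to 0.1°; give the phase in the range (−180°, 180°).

10.3 dB, -163.6°

At s = jω = j525:
quadratic: (j525)² + 132·j525 + 40000 = -235625 + j69300 → |·| ≈ 2.456e+05, ∠ ≈ 163.61°
|T| = 800000 / 2.456e+05 ≈ 3.2573
Gain = 20 log₁₀(3.2573) ≈ 10.26 dB
∠T = 0.00° − 163.61° = -163.61°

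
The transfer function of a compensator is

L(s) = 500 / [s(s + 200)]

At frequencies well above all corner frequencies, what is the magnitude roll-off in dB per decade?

-40 dB/decade

Each pole contributes −20 dB/decade at high frequency; each zero contributes +20 dB/decade.
Net: 0 zero(s) − 2 pole(s) → -40 dB/decade.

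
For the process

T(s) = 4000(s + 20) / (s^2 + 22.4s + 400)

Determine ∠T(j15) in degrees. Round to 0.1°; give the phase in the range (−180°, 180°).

At s = jω = j15:
zero (s+20): 20 + j15 → |·| = √(20²+15²) = √625 ≈ 25, ∠ = arctan(15/20) ≈ 36.87°
quadratic: (j15)² + 22.4·j15 + 400 = 175 + j336 → |·| ≈ 378.84, ∠ ≈ 62.49°
∠T = 36.87° − 62.49° = -25.62°

-25.6°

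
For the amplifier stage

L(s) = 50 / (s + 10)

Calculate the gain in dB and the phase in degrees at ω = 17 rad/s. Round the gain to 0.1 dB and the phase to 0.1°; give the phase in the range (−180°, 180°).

At s = jω = j17:
pole (s+10): 10 + j17 → |·| = √(10²+17²) = √389 ≈ 19.723, ∠ = arctan(17/10) ≈ 59.53°
|L| = 50 / 19.723 ≈ 2.5351
Gain = 20 log₁₀(2.5351) ≈ 8.08 dB
∠L = 0.00° − 59.53° = -59.53°

8.1 dB, -59.5°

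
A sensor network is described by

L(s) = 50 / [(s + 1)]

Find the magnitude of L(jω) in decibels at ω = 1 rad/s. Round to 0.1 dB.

At ω = 1 rad/s:
pole (1 + j1·1) = 1 + j1 → |·| ≈ 1.4142, ∠ ≈ 45.00°
|L| = 50 · 1 / (1.4142) ≈ 35.356
Gain = 20 log₁₀(35.356) ≈ 30.97 dB

31.0 dB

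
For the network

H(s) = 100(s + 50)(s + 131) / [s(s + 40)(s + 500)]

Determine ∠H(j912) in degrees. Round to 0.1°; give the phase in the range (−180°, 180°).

-70.1°

At s = jω = j912:
zero (s+50): 50 + j912 → |·| = √(50²+912²) = √834244 ≈ 913.37, ∠ = arctan(912/50) ≈ 86.86°
zero (s+131): 131 + j912 → |·| = √(131²+912²) = √848905 ≈ 921.36, ∠ = arctan(912/131) ≈ 81.83°
pole (s+40): 40 + j912 → |·| = √(40²+912²) = √833344 ≈ 912.88, ∠ = arctan(912/40) ≈ 87.49°
pole (s+500): 500 + j912 → |·| = √(500²+912²) = √1081744 ≈ 1040.1, ∠ = arctan(912/500) ≈ 61.27°
pole at origin: |s| = 912, ∠ = 90.00° (in denominator)
∠H = 168.69° − 238.76° = -70.07°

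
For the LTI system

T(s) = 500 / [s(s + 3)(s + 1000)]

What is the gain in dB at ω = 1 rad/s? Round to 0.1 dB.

-16.0 dB

At s = jω = j1:
pole (s+3): 3 + j1 → |·| = √(3²+1²) = √10 ≈ 3.1623, ∠ = arctan(1/3) ≈ 18.43°
pole (s+1000): 1000 + j1 → |·| = √(1000²+1²) = √1000001 ≈ 1000, ∠ = arctan(1/1000) ≈ 0.06°
pole at origin: |s| = 1, ∠ = 90.00° (in denominator)
|T| = 500 / 3162.3 ≈ 0.15811
Gain = 20 log₁₀(0.15811) ≈ -16.02 dB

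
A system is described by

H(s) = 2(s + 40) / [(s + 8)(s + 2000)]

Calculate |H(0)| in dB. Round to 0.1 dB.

H(0) = 2·40 / (8·2000) = 0.005
20 log₁₀(0.005) ≈ -46.02 dB

-46.0 dB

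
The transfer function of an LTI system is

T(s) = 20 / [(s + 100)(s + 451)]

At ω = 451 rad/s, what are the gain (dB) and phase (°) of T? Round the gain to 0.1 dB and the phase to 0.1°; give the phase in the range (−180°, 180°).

-83.4 dB, -122.5°

At s = jω = j451:
pole (s+100): 100 + j451 → |·| = √(100²+451²) = √213401 ≈ 461.95, ∠ = arctan(451/100) ≈ 77.50°
pole (s+451): 451 + j451 → |·| = √(451²+451²) = √406802 ≈ 637.81, ∠ = arctan(451/451) ≈ 45.00°
|T| = 20 / 2.9464e+05 ≈ 6.7879e-05
Gain = 20 log₁₀(6.7879e-05) ≈ -83.37 dB
∠T = 0.00° − 122.50° = -122.50°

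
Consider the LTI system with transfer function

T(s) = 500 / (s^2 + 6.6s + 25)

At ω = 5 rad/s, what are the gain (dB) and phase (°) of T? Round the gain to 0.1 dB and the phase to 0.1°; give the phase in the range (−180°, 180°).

23.6 dB, -90.0°

At s = jω = j5:
quadratic: (j5)² + 6.6·j5 + 25 = 0 + j33 → |·| ≈ 33, ∠ ≈ 90.00°
|T| = 500 / 33 ≈ 15.152
Gain = 20 log₁₀(15.152) ≈ 23.61 dB
∠T = 0.00° − 90.00° = -90.00°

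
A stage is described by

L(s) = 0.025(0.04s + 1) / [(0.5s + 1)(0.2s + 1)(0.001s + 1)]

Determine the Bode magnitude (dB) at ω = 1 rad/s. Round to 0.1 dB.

At ω = 1 rad/s:
zero (1 + j1·0.04) = 1 + j0.04 → |·| ≈ 1.0008, ∠ ≈ 2.29°
pole (1 + j1·0.5) = 1 + j0.5 → |·| ≈ 1.118, ∠ ≈ 26.57°
pole (1 + j1·0.2) = 1 + j0.2 → |·| ≈ 1.0198, ∠ ≈ 11.31°
pole (1 + j1·0.001) = 1 + j0.001 → |·| ≈ 1, ∠ ≈ 0.06°
|L| = 0.025 · 1.0008 / (1.118 · 1.0198 · 1) ≈ 0.021945
Gain = 20 log₁₀(0.021945) ≈ -33.17 dB

-33.2 dB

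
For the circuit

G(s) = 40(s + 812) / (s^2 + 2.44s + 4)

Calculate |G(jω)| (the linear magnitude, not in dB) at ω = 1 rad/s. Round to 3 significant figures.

At s = jω = j1:
zero (s+812): 812 + j1 → |·| = √(812²+1²) = √659345 ≈ 812, ∠ = arctan(1/812) ≈ 0.07°
quadratic: (j1)² + 2.44·j1 + 4 = 3 + j2.44 → |·| ≈ 3.867, ∠ ≈ 39.12°
|G| = 40 · 812 / 3.867 ≈ 8399.3

8.40e+03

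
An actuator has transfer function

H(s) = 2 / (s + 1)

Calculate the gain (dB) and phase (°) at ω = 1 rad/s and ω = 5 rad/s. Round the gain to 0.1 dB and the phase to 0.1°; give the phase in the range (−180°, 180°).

Substitute s = j1:
Numerator: 2 = 2 + j0
Denominator: (j1) + 1 = 1 + j1
|N| = √(2² + 0²) ≈ 2, ∠N ≈ 0.00°
|D| = √(1² + 1²) ≈ 1.4142, ∠D ≈ 45.00°
|H| = 2 / 1.4142 ≈ 1.4142
Gain = 20 log₁₀(1.4142) ≈ 3.01 dB
∠H = 0.00° − 45.00° = -45.00°

Substitute s = j5:
Numerator: 2 = 2 + j0
Denominator: (j5) + 1 = 1 + j5
|N| = √(2² + 0²) ≈ 2, ∠N ≈ 0.00°
|D| = √(1² + 5²) ≈ 5.099, ∠D ≈ 78.69°
|H| = 2 / 5.099 ≈ 0.39223
Gain = 20 log₁₀(0.39223) ≈ -8.13 dB
∠H = 0.00° − 78.69° = -78.69°

ω = 1: 3.0 dB, -45.0°; ω = 5: -8.1 dB, -78.7°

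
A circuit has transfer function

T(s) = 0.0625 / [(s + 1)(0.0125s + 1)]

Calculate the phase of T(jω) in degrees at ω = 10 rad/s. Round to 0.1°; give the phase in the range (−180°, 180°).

-91.4°

At ω = 10 rad/s:
pole (1 + j10·1) = 1 + j10 → |·| ≈ 10.05, ∠ ≈ 84.29°
pole (1 + j10·0.0125) = 1 + j0.125 → |·| ≈ 1.0078, ∠ ≈ 7.13°
∠T = (0°) − (84.29° + 7.13°) = -91.42°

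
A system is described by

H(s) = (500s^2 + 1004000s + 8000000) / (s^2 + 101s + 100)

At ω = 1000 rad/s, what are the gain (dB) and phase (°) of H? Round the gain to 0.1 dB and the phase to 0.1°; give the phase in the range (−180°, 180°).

60.9 dB, -58.1°

Substitute s = j1000:
Numerator: 500(j1000)^2 + 1004000(j1000) + 8000000 = -492000000 + j1004000000
Denominator: (j1000)^2 + 101(j1000) + 100 = -999900 + j101000
|N| = √(492000000² + 1004000000²) ≈ 1.1181e+09, ∠N ≈ 116.11°
|D| = √(999900² + 101000²) ≈ 1.005e+06, ∠D ≈ 174.23°
|H| = 1.1181e+09 / 1.005e+06 ≈ 1112.5
Gain = 20 log₁₀(1112.5) ≈ 60.93 dB
∠H = 116.11° − 174.23° = -58.12°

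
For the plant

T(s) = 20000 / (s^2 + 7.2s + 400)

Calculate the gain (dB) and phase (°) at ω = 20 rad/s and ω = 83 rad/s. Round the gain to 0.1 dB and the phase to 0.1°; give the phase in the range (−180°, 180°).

ω = 20: 42.9 dB, -90.0°; ω = 83: 9.7 dB, -174.7°

At s = jω = j20:
quadratic: (j20)² + 7.2·j20 + 400 = 0 + j144 → |·| ≈ 144, ∠ ≈ 90.00°
|T| = 20000 / 144 ≈ 138.89
Gain = 20 log₁₀(138.89) ≈ 42.85 dB
∠T = 0.00° − 90.00° = -90.00°

At s = jω = j83:
quadratic: (j83)² + 7.2·j83 + 400 = -6489 + j597.6 → |·| ≈ 6516.5, ∠ ≈ 174.74°
|T| = 20000 / 6516.5 ≈ 3.0691
Gain = 20 log₁₀(3.0691) ≈ 9.74 dB
∠T = 0.00° − 174.74° = -174.74°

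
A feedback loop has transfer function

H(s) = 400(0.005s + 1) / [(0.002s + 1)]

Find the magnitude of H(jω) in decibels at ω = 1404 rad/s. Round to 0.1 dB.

59.6 dB

At ω = 1404 rad/s:
zero (1 + j1404·0.005) = 1 + j7.02 → |·| ≈ 7.0909, ∠ ≈ 81.89°
pole (1 + j1404·0.002) = 1 + j2.808 → |·| ≈ 2.9807, ∠ ≈ 70.40°
|H| = 400 · 7.0909 / (2.9807) ≈ 951.58
Gain = 20 log₁₀(951.58) ≈ 59.57 dB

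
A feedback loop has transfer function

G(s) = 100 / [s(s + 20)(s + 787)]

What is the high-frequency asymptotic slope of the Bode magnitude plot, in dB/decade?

-60 dB/decade

Each pole contributes −20 dB/decade at high frequency; each zero contributes +20 dB/decade.
Net: 0 zero(s) − 3 pole(s) → -60 dB/decade.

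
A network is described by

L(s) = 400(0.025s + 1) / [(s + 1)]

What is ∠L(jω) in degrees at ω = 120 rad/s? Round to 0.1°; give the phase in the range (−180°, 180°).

At ω = 120 rad/s:
zero (1 + j120·0.025) = 1 + j3 → |·| ≈ 3.1623, ∠ ≈ 71.57°
pole (1 + j120·1) = 1 + j120 → |·| ≈ 120, ∠ ≈ 89.52°
∠L = (71.57°) − (89.52°) = -17.95°

-18.0°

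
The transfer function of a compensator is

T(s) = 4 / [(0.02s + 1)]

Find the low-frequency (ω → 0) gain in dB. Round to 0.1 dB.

T(0) = 4 · 1 / 1 = 4
20 log₁₀(4) ≈ 12.04 dB

12.0 dB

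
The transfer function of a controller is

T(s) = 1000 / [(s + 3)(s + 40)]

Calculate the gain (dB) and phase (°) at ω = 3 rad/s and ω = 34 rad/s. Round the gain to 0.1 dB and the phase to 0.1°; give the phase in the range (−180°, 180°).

At s = jω = j3:
pole (s+3): 3 + j3 → |·| = √(3²+3²) = √18 ≈ 4.2426, ∠ = arctan(3/3) ≈ 45.00°
pole (s+40): 40 + j3 → |·| = √(40²+3²) = √1609 ≈ 40.112, ∠ = arctan(3/40) ≈ 4.29°
|T| = 1000 / 170.18 ≈ 5.8761
Gain = 20 log₁₀(5.8761) ≈ 15.38 dB
∠T = 0.00° − 49.29° = -49.29°

At s = jω = j34:
pole (s+3): 3 + j34 → |·| = √(3²+34²) = √1165 ≈ 34.132, ∠ = arctan(34/3) ≈ 84.96°
pole (s+40): 40 + j34 → |·| = √(40²+34²) = √2756 ≈ 52.498, ∠ = arctan(34/40) ≈ 40.36°
|T| = 1000 / 1791.9 ≈ 0.55807
Gain = 20 log₁₀(0.55807) ≈ -5.07 dB
∠T = 0.00° − 125.32° = -125.32°

ω = 3: 15.4 dB, -49.3°; ω = 34: -5.1 dB, -125.3°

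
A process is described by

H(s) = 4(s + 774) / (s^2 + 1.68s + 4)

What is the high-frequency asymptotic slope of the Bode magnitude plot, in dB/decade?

-20 dB/decade

Each pole contributes −20 dB/decade at high frequency; each zero contributes +20 dB/decade.
Net: 1 zero(s) − 2 pole(s) → -20 dB/decade.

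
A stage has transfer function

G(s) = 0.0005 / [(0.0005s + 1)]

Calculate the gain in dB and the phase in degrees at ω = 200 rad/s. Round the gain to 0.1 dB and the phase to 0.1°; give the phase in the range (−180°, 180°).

At ω = 200 rad/s:
pole (1 + j200·0.0005) = 1 + j0.1 → |·| ≈ 1.005, ∠ ≈ 5.71°
|G| = 0.0005 · 1 / (1.005) ≈ 0.00049751
Gain = 20 log₁₀(0.00049751) ≈ -66.06 dB
∠G = (0°) − (5.71°) = -5.71°

-66.1 dB, -5.7°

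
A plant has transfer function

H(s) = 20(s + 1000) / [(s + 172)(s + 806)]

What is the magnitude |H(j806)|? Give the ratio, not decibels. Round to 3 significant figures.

At s = jω = j806:
zero (s+1000): 1000 + j806 → |·| = √(1000²+806²) = √1649636 ≈ 1284.4, ∠ = arctan(806/1000) ≈ 38.87°
pole (s+172): 172 + j806 → |·| = √(172²+806²) = √679220 ≈ 824.15, ∠ = arctan(806/172) ≈ 77.95°
pole (s+806): 806 + j806 → |·| = √(806²+806²) = √1299272 ≈ 1139.9, ∠ = arctan(806/806) ≈ 45.00°
|H| = 20 · 1284.4 / 9.3945e+05 ≈ 0.027344

0.0273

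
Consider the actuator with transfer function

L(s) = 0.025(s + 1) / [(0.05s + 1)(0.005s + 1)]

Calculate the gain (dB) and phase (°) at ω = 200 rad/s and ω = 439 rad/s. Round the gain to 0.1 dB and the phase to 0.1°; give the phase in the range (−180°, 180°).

At ω = 200 rad/s:
zero (1 + j200·1) = 1 + j200 → |·| ≈ 200, ∠ ≈ 89.71°
pole (1 + j200·0.05) = 1 + j10 → |·| ≈ 10.05, ∠ ≈ 84.29°
pole (1 + j200·0.005) = 1 + j1 → |·| ≈ 1.4142, ∠ ≈ 45.00°
|L| = 0.025 · 200 / (10.05 · 1.4142) ≈ 0.3518
Gain = 20 log₁₀(0.3518) ≈ -9.07 dB
∠L = (89.71°) − (84.29° + 45.00°) = -39.58°

At ω = 439 rad/s:
zero (1 + j439·1) = 1 + j439 → |·| ≈ 439, ∠ ≈ 89.87°
pole (1 + j439·0.05) = 1 + j21.95 → |·| ≈ 21.973, ∠ ≈ 87.39°
pole (1 + j439·0.005) = 1 + j2.195 → |·| ≈ 2.4121, ∠ ≈ 65.51°
|L| = 0.025 · 439 / (21.973 · 2.4121) ≈ 0.20707
Gain = 20 log₁₀(0.20707) ≈ -13.68 dB
∠L = (89.87°) − (87.39° + 65.51°) = -63.03°

ω = 200: -9.1 dB, -39.6°; ω = 439: -13.7 dB, -63.0°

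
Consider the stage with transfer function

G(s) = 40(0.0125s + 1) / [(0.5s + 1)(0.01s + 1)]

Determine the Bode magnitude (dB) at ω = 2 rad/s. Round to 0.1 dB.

29.0 dB

At ω = 2 rad/s:
zero (1 + j2·0.0125) = 1 + j0.025 → |·| ≈ 1.0003, ∠ ≈ 1.43°
pole (1 + j2·0.5) = 1 + j1 → |·| ≈ 1.4142, ∠ ≈ 45.00°
pole (1 + j2·0.01) = 1 + j0.02 → |·| ≈ 1.0002, ∠ ≈ 1.15°
|G| = 40 · 1.0003 / (1.4142 · 1.0002) ≈ 28.287
Gain = 20 log₁₀(28.287) ≈ 29.03 dB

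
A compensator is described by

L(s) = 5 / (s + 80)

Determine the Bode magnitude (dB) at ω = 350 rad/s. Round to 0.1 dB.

-37.1 dB

At s = jω = j350:
pole (s+80): 80 + j350 → |·| = √(80²+350²) = √128900 ≈ 359.03, ∠ = arctan(350/80) ≈ 77.12°
|L| = 5 / 359.03 ≈ 0.013926
Gain = 20 log₁₀(0.013926) ≈ -37.12 dB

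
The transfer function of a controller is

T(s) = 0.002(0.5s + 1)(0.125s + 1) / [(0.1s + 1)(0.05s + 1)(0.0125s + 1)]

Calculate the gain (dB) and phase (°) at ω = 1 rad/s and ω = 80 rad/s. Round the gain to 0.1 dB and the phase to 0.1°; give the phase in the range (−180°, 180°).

At ω = 1 rad/s:
zero (1 + j1·0.5) = 1 + j0.5 → |·| ≈ 1.118, ∠ ≈ 26.57°
zero (1 + j1·0.125) = 1 + j0.125 → |·| ≈ 1.0078, ∠ ≈ 7.13°
pole (1 + j1·0.1) = 1 + j0.1 → |·| ≈ 1.005, ∠ ≈ 5.71°
pole (1 + j1·0.05) = 1 + j0.05 → |·| ≈ 1.0012, ∠ ≈ 2.86°
pole (1 + j1·0.0125) = 1 + j0.0125 → |·| ≈ 1.0001, ∠ ≈ 0.72°
|T| = 0.002 · 1.118 · 1.0078 / (1.005 · 1.0012 · 1.0001) ≈ 0.0022393
Gain = 20 log₁₀(0.0022393) ≈ -53.00 dB
∠T = (26.57° + 7.13°) − (5.71° + 2.86° + 0.72°) = 24.41°

At ω = 80 rad/s:
zero (1 + j80·0.5) = 1 + j40 → |·| ≈ 40.012, ∠ ≈ 88.57°
zero (1 + j80·0.125) = 1 + j10 → |·| ≈ 10.05, ∠ ≈ 84.29°
pole (1 + j80·0.1) = 1 + j8 → |·| ≈ 8.0623, ∠ ≈ 82.87°
pole (1 + j80·0.05) = 1 + j4 → |·| ≈ 4.1231, ∠ ≈ 75.96°
pole (1 + j80·0.0125) = 1 + j1 → |·| ≈ 1.4142, ∠ ≈ 45.00°
|T| = 0.002 · 40.012 · 10.05 / (8.0623 · 4.1231 · 1.4142) ≈ 0.017108
Gain = 20 log₁₀(0.017108) ≈ -35.34 dB
∠T = (88.57° + 84.29°) − (82.87° + 75.96° + 45.00°) = -30.97°

ω = 1: -53.0 dB, 24.4°; ω = 80: -35.3 dB, -31.0°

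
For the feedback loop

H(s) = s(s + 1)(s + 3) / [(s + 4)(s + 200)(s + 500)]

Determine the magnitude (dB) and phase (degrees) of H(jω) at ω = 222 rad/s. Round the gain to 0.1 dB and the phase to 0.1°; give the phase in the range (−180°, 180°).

-10.4 dB, 108.1°

At s = jω = j222:
zero (s+1): 1 + j222 → |·| = √(1²+222²) = √49285 ≈ 222, ∠ = arctan(222/1) ≈ 89.74°
zero (s+3): 3 + j222 → |·| = √(3²+222²) = √49293 ≈ 222.02, ∠ = arctan(222/3) ≈ 89.23°
zero at origin: s = j222 → |·| = 222, ∠ = 90.00°
pole (s+4): 4 + j222 → |·| = √(4²+222²) = √49300 ≈ 222.04, ∠ = arctan(222/4) ≈ 88.97°
pole (s+200): 200 + j222 → |·| = √(200²+222²) = √89284 ≈ 298.8, ∠ = arctan(222/200) ≈ 47.98°
pole (s+500): 500 + j222 → |·| = √(500²+222²) = √299284 ≈ 547.07, ∠ = arctan(222/500) ≈ 23.94°
|H| = 1 · 1.0942e+07 / 3.6296e+07 ≈ 0.30147
Gain = 20 log₁₀(0.30147) ≈ -10.42 dB
∠H = 268.97° − 160.89° = 108.08°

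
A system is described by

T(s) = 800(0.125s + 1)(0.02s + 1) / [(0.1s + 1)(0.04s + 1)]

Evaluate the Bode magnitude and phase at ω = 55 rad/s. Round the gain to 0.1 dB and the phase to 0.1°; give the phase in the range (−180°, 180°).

55.7 dB, -15.8°

At ω = 55 rad/s:
zero (1 + j55·0.125) = 1 + j6.875 → |·| ≈ 6.9473, ∠ ≈ 81.72°
zero (1 + j55·0.02) = 1 + j1.1 → |·| ≈ 1.4866, ∠ ≈ 47.73°
pole (1 + j55·0.1) = 1 + j5.5 → |·| ≈ 5.5902, ∠ ≈ 79.70°
pole (1 + j55·0.04) = 1 + j2.2 → |·| ≈ 2.4166, ∠ ≈ 65.56°
|T| = 800 · 6.9473 · 1.4866 / (5.5902 · 2.4166) ≈ 611.6
Gain = 20 log₁₀(611.6) ≈ 55.73 dB
∠T = (81.72° + 47.73°) − (79.70° + 65.56°) = -15.81°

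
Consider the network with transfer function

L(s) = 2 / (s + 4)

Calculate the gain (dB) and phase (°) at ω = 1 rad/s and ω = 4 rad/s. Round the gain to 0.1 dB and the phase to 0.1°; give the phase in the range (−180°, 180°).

ω = 1: -6.3 dB, -14.0°; ω = 4: -9.0 dB, -45.0°

Substitute s = j1:
Numerator: 2 = 2 + j0
Denominator: (j1) + 4 = 4 + j1
|N| = √(2² + 0²) ≈ 2, ∠N ≈ 0.00°
|D| = √(4² + 1²) ≈ 4.1231, ∠D ≈ 14.04°
|L| = 2 / 4.1231 ≈ 0.48507
Gain = 20 log₁₀(0.48507) ≈ -6.28 dB
∠L = 0.00° − 14.04° = -14.04°

Substitute s = j4:
Numerator: 2 = 2 + j0
Denominator: (j4) + 4 = 4 + j4
|N| = √(2² + 0²) ≈ 2, ∠N ≈ 0.00°
|D| = √(4² + 4²) ≈ 5.6569, ∠D ≈ 45.00°
|L| = 2 / 5.6569 ≈ 0.35355
Gain = 20 log₁₀(0.35355) ≈ -9.03 dB
∠L = 0.00° − 45.00° = -45.00°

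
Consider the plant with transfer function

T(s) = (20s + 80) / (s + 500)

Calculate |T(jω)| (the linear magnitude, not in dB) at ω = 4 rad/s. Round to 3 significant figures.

Substitute s = j4:
Numerator: 20(j4) + 80 = 80 + j80
Denominator: (j4) + 500 = 500 + j4
|N| = √(80² + 80²) ≈ 113.14, ∠N ≈ 45.00°
|D| = √(500² + 4²) ≈ 500.02, ∠D ≈ 0.46°
|T| = 113.14 / 500.02 ≈ 0.22627

0.226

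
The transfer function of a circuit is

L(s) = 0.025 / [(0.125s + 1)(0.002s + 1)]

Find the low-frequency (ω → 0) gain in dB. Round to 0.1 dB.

L(0) = 0.025 · 1 / 1 = 0.025
20 log₁₀(0.025) ≈ -32.04 dB

-32.0 dB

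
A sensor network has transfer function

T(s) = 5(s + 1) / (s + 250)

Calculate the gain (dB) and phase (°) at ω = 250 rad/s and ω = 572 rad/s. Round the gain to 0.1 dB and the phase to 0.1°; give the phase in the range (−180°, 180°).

ω = 250: 11.0 dB, 44.8°; ω = 572: 13.2 dB, 23.5°

At s = jω = j250:
zero (s+1): 1 + j250 → |·| = √(1²+250²) = √62501 ≈ 250, ∠ = arctan(250/1) ≈ 89.77°
pole (s+250): 250 + j250 → |·| = √(250²+250²) = √125000 ≈ 353.55, ∠ = arctan(250/250) ≈ 45.00°
|T| = 5 · 250 / 353.55 ≈ 3.5356
Gain = 20 log₁₀(3.5356) ≈ 10.97 dB
∠T = 89.77° − 45.00° = 44.77°

At s = jω = j572:
zero (s+1): 1 + j572 → |·| = √(1²+572²) = √327185 ≈ 572, ∠ = arctan(572/1) ≈ 89.90°
pole (s+250): 250 + j572 → |·| = √(250²+572²) = √389684 ≈ 624.25, ∠ = arctan(572/250) ≈ 66.39°
|T| = 5 · 572 / 624.25 ≈ 4.5815
Gain = 20 log₁₀(4.5815) ≈ 13.22 dB
∠T = 89.90° − 66.39° = 23.51°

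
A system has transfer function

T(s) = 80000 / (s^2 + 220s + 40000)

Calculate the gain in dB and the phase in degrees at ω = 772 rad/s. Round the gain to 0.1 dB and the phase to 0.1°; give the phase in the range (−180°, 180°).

At s = jω = j772:
quadratic: (j772)² + 220·j772 + 40000 = -555984 + j169840 → |·| ≈ 5.8135e+05, ∠ ≈ 163.01°
|T| = 80000 / 5.8135e+05 ≈ 0.13761
Gain = 20 log₁₀(0.13761) ≈ -17.23 dB
∠T = 0.00° − 163.01° = -163.01°

-17.2 dB, -163.0°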